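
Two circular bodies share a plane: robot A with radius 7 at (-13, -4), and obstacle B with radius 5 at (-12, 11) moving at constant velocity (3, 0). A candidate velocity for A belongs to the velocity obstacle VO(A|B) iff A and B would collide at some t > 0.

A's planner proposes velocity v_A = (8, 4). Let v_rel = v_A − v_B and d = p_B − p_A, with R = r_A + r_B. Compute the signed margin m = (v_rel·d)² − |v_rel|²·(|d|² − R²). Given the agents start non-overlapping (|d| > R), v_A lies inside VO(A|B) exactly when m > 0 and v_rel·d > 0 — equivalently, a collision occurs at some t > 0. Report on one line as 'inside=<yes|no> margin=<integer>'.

d = (1, 15),  |d|² = 226;  R = 7+5 = 12,  c = 226−12² = 82
v_rel = (5, 4),  |v_rel|² = 41;  v_rel·d = (5)·(1) + (4)·(15) = 65
41·t² − 130·t + 82 = 0  ⇒  m = 65² − 41·82 = 863
m = 863 > 0,  v_rel·d = 65 > 0  ⇒  inside

inside=yes margin=863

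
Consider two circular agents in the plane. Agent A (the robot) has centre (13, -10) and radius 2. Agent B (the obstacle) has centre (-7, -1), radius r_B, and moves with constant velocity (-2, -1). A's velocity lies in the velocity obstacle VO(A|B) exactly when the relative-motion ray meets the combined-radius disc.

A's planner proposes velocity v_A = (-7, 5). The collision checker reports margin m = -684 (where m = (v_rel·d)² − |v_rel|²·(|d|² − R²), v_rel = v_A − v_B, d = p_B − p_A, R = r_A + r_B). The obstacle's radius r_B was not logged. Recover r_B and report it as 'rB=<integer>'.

m = -684
d = (-20, 9);  v_rel = (-5, 6),  |v_rel|² = 61
v_rel×d = (-5)·(9) − (6)·(-20) = 75
since m = R²·61 − 75²:  R² = (5625 + -684) / 61 = 81
R = √81 = 9  ⇒  r_B = 9 − 2 = 7

rB=7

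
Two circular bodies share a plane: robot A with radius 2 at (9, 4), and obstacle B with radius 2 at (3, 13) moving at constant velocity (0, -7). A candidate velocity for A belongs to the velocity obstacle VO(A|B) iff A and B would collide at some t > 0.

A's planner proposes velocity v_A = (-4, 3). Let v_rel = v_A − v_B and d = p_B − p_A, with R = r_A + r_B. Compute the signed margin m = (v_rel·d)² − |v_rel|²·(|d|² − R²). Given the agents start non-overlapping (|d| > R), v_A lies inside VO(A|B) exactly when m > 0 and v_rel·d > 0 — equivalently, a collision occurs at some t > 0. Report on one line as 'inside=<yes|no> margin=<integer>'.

d = (-6, 9),  |d|² = 117;  R = 2+2 = 4,  c = 117−4² = 101
v_rel = (-4, 10),  |v_rel|² = 116;  v_rel·d = (-4)·(-6) + (10)·(9) = 114
116·t² − 228·t + 101 = 0  ⇒  m = 114² − 116·101 = 1280
m = 1280 > 0,  v_rel·d = 114 > 0  ⇒  inside

inside=yes margin=1280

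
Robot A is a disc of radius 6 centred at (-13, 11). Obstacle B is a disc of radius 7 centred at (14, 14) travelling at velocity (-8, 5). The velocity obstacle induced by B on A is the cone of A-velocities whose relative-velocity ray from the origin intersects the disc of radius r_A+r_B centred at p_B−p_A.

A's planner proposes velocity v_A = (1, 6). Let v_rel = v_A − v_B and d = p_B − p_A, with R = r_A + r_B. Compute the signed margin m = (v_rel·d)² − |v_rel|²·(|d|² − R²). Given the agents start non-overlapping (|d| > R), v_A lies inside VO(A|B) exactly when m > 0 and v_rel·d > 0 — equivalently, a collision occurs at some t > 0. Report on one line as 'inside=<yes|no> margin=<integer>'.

d = (27, 3),  |d|² = 738;  R = 6+7 = 13,  c = 738−13² = 569
v_rel = (9, 1),  |v_rel|² = 82;  v_rel·d = (9)·(27) + (1)·(3) = 246
82·t² − 492·t + 569 = 0  ⇒  m = 246² − 82·569 = 13858
m = 13858 > 0,  v_rel·d = 246 > 0  ⇒  inside

inside=yes margin=13858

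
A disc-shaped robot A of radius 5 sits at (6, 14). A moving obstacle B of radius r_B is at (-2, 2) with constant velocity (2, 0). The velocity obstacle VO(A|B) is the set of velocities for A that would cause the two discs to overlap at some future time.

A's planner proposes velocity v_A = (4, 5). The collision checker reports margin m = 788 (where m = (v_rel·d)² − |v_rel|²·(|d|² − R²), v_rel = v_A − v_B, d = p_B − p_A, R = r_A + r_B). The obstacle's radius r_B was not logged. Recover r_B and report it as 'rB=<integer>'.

m = 788
d = (-8, -12);  v_rel = (2, 5),  |v_rel|² = 29
v_rel×d = (2)·(-12) − (5)·(-8) = 16
since m = R²·29 − 16²:  R² = (256 + 788) / 29 = 36
R = √36 = 6  ⇒  r_B = 6 − 5 = 1

rB=1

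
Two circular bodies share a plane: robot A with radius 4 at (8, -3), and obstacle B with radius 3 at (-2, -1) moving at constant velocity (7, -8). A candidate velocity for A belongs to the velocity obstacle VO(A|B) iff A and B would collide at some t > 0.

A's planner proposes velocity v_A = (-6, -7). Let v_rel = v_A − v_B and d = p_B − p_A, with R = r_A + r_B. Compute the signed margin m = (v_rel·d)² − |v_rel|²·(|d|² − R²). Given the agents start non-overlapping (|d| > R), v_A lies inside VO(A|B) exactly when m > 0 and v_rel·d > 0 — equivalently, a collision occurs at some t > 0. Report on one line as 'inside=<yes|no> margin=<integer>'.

d = (-10, 2),  |d|² = 104;  R = 4+3 = 7,  c = 104−7² = 55
v_rel = (-13, 1),  |v_rel|² = 170;  v_rel·d = (-13)·(-10) + (1)·(2) = 132
170·t² − 264·t + 55 = 0  ⇒  m = 132² − 170·55 = 8074
m = 8074 > 0,  v_rel·d = 132 > 0  ⇒  inside

inside=yes margin=8074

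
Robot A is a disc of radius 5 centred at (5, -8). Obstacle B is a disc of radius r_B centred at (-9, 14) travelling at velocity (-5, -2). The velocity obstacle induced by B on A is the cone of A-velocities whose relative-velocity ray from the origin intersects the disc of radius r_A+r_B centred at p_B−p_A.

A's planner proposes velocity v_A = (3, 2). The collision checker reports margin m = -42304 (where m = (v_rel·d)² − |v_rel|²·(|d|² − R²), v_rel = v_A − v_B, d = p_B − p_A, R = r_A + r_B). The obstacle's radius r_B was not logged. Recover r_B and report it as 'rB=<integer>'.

m = -42304
d = (-14, 22);  v_rel = (8, 4),  |v_rel|² = 80
v_rel×d = (8)·(22) − (4)·(-14) = 232
since m = R²·80 − 232²:  R² = (53824 + -42304) / 80 = 144
R = √144 = 12  ⇒  r_B = 12 − 5 = 7

rB=7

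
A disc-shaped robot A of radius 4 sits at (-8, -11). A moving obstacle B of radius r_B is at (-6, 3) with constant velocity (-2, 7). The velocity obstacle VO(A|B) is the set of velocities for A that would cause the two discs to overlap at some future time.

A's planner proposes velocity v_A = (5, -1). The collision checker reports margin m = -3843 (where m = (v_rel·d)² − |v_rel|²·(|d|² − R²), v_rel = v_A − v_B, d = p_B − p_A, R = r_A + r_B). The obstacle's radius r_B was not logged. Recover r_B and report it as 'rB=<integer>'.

m = -3843
d = (2, 14);  v_rel = (7, -8),  |v_rel|² = 113
v_rel×d = (7)·(14) − (-8)·(2) = 114
since m = R²·113 − 114²:  R² = (12996 + -3843) / 113 = 81
R = √81 = 9  ⇒  r_B = 9 − 4 = 5

rB=5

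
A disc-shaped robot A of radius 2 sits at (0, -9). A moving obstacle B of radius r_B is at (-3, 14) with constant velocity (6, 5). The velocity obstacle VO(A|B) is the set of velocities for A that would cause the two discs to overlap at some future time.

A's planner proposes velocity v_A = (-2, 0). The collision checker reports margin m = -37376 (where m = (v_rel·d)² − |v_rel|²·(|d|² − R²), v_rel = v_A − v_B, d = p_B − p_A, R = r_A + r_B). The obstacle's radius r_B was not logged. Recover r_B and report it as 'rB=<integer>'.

m = -37376
d = (-3, 23);  v_rel = (-8, -5),  |v_rel|² = 89
v_rel×d = (-8)·(23) − (-5)·(-3) = -199
since m = R²·89 − (-199)²:  R² = (39601 + -37376) / 89 = 25
R = √25 = 5  ⇒  r_B = 5 − 2 = 3

rB=3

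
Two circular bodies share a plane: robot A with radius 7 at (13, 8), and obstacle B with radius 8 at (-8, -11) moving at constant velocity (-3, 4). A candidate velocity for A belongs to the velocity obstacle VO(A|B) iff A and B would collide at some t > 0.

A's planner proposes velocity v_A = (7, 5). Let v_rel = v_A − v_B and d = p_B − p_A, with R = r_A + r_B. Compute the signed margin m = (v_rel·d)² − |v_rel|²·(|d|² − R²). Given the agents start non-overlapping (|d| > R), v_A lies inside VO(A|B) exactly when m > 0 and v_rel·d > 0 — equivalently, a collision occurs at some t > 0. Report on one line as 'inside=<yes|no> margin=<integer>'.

d = (-21, -19),  |d|² = 802;  R = 7+8 = 15,  c = 802−15² = 577
v_rel = (10, 1),  |v_rel|² = 101;  v_rel·d = (10)·(-21) + (1)·(-19) = -229
101·t² + 458·t + 577 = 0  ⇒  m = (-229)² − 101·577 = -5836
m = -5836 < 0,  v_rel·d = -229 < 0  ⇒  outside

inside=no margin=-5836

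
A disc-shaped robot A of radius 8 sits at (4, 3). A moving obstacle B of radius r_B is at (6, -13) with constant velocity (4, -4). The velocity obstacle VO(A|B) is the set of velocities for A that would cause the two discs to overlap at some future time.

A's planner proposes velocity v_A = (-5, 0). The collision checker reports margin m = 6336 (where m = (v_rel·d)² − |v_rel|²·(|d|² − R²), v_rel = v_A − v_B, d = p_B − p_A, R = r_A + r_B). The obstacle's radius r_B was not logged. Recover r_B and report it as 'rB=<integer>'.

m = 6336
d = (2, -16);  v_rel = (-9, 4),  |v_rel|² = 97
v_rel×d = (-9)·(-16) − (4)·(2) = 136
since m = R²·97 − 136²:  R² = (18496 + 6336) / 97 = 256
R = √256 = 16  ⇒  r_B = 16 − 8 = 8

rB=8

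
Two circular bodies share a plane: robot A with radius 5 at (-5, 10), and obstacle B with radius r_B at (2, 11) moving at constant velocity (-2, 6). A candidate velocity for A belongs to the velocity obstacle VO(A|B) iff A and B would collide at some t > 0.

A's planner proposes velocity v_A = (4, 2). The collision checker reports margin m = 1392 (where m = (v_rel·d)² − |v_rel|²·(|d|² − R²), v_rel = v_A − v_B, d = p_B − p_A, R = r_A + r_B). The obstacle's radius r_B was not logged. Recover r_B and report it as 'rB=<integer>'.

m = 1392
d = (7, 1);  v_rel = (6, -4),  |v_rel|² = 52
v_rel×d = (6)·(1) − (-4)·(7) = 34
since m = R²·52 − 34²:  R² = (1156 + 1392) / 52 = 49
R = √49 = 7  ⇒  r_B = 7 − 5 = 2

rB=2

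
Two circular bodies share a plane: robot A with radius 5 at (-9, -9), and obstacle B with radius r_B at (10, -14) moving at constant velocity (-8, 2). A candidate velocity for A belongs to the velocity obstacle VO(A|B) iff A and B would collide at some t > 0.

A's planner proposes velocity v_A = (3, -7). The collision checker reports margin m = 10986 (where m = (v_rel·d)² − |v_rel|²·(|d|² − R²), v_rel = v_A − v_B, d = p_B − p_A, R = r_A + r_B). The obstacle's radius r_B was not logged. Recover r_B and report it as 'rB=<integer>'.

m = 10986
d = (19, -5);  v_rel = (11, -9),  |v_rel|² = 202
v_rel×d = (11)·(-5) − (-9)·(19) = 116
since m = R²·202 − 116²:  R² = (13456 + 10986) / 202 = 121
R = √121 = 11  ⇒  r_B = 11 − 5 = 6

rB=6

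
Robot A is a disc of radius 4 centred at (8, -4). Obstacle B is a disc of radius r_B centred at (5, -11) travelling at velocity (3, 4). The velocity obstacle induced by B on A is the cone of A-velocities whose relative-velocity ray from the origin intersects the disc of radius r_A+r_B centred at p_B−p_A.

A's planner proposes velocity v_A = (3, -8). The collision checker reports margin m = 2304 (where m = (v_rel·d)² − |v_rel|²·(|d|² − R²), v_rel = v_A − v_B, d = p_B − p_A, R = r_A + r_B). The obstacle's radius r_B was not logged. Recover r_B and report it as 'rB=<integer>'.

m = 2304
d = (-3, -7);  v_rel = (0, -12),  |v_rel|² = 144
v_rel×d = (0)·(-7) − (-12)·(-3) = -36
since m = R²·144 − (-36)²:  R² = (1296 + 2304) / 144 = 25
R = √25 = 5  ⇒  r_B = 5 − 4 = 1

rB=1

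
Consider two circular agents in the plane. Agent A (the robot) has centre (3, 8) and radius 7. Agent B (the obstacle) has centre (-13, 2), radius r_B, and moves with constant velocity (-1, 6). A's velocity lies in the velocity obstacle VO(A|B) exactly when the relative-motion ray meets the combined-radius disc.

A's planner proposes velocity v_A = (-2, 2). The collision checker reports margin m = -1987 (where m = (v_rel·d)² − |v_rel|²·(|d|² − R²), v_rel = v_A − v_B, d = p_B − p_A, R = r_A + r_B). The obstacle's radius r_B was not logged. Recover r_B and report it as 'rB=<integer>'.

m = -1987
d = (-16, -6);  v_rel = (-1, -4),  |v_rel|² = 17
v_rel×d = (-1)·(-6) − (-4)·(-16) = -58
since m = R²·17 − (-58)²:  R² = (3364 + -1987) / 17 = 81
R = √81 = 9  ⇒  r_B = 9 − 7 = 2

rB=2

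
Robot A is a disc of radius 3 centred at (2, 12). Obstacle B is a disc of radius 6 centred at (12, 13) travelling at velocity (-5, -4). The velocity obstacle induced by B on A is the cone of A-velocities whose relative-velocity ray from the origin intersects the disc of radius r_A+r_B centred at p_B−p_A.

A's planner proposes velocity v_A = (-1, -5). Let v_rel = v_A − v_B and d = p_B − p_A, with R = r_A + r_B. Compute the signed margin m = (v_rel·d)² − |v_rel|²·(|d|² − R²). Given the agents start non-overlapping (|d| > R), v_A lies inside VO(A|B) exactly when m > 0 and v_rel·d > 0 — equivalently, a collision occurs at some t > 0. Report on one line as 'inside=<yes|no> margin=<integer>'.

d = (10, 1),  |d|² = 101;  R = 3+6 = 9,  c = 101−9² = 20
v_rel = (4, -1),  |v_rel|² = 17;  v_rel·d = (4)·(10) + (-1)·(1) = 39
17·t² − 78·t + 20 = 0  ⇒  m = 39² − 17·20 = 1181
m = 1181 > 0,  v_rel·d = 39 > 0  ⇒  inside

inside=yes margin=1181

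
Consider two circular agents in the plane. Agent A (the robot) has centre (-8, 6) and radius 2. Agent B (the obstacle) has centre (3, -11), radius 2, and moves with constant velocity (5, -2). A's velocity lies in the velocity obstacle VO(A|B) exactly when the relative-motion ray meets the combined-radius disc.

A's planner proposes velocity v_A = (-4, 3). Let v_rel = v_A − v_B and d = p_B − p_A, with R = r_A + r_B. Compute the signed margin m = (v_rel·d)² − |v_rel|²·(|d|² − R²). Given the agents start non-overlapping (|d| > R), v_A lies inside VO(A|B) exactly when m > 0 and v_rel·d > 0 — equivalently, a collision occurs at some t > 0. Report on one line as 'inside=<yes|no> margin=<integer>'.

d = (11, -17),  |d|² = 410;  R = 2+2 = 4,  c = 410−4² = 394
v_rel = (-9, 5),  |v_rel|² = 106;  v_rel·d = (-9)·(11) + (5)·(-17) = -184
106·t² + 368·t + 394 = 0  ⇒  m = (-184)² − 106·394 = -7908
m = -7908 < 0,  v_rel·d = -184 < 0  ⇒  outside

inside=no margin=-7908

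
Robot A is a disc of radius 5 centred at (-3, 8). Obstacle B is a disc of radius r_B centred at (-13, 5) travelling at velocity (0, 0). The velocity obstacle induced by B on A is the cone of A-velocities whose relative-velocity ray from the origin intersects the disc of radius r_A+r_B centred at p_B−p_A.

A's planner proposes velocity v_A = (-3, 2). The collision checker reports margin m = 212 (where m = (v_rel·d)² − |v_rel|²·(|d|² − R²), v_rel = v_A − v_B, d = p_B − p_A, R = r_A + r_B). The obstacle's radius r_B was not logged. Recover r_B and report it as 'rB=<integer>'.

m = 212
d = (-10, -3);  v_rel = (-3, 2),  |v_rel|² = 13
v_rel×d = (-3)·(-3) − (2)·(-10) = 29
since m = R²·13 − 29²:  R² = (841 + 212) / 13 = 81
R = √81 = 9  ⇒  r_B = 9 − 5 = 4

rB=4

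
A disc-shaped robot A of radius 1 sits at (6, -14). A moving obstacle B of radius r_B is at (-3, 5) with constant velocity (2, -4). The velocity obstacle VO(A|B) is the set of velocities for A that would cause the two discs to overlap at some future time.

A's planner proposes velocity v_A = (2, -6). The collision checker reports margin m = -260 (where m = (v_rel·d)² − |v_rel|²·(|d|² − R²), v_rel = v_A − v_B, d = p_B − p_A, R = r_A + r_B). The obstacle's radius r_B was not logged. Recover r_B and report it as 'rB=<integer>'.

m = -260
d = (-9, 19);  v_rel = (0, -2),  |v_rel|² = 4
v_rel×d = (0)·(19) − (-2)·(-9) = -18
since m = R²·4 − (-18)²:  R² = (324 + -260) / 4 = 16
R = √16 = 4  ⇒  r_B = 4 − 1 = 3

rB=3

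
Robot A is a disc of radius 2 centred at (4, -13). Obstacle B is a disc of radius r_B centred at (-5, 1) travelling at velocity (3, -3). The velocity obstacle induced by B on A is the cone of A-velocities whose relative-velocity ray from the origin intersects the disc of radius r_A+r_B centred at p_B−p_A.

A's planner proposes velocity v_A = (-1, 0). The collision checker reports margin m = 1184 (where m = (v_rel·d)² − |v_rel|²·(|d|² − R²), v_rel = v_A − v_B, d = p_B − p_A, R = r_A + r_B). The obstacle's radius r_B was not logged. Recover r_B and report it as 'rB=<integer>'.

m = 1184
d = (-9, 14);  v_rel = (-4, 3),  |v_rel|² = 25
v_rel×d = (-4)·(14) − (3)·(-9) = -29
since m = R²·25 − (-29)²:  R² = (841 + 1184) / 25 = 81
R = √81 = 9  ⇒  r_B = 9 − 2 = 7

rB=7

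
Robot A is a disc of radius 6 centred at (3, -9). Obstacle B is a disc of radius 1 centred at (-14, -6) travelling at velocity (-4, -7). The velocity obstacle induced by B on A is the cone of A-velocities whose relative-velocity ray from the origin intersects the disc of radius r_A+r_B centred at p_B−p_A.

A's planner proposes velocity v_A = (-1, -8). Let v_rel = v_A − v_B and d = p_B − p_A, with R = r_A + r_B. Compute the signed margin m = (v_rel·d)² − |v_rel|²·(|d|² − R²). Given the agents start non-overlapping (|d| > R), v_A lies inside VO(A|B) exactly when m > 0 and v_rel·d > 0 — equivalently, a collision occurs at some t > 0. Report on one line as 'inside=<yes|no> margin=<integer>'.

d = (-17, 3),  |d|² = 298;  R = 6+1 = 7,  c = 298−7² = 249
v_rel = (3, -1),  |v_rel|² = 10;  v_rel·d = (3)·(-17) + (-1)·(3) = -54
10·t² + 108·t + 249 = 0  ⇒  m = (-54)² − 10·249 = 426
m = 426 > 0,  v_rel·d = -54 < 0  ⇒  outside

inside=no margin=426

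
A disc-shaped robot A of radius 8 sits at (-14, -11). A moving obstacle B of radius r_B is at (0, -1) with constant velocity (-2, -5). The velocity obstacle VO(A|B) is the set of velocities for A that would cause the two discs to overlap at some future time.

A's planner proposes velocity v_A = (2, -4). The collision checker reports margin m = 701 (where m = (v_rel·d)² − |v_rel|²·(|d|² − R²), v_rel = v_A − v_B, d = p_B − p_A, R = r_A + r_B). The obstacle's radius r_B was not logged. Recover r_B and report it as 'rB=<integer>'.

m = 701
d = (14, 10);  v_rel = (4, 1),  |v_rel|² = 17
v_rel×d = (4)·(10) − (1)·(14) = 26
since m = R²·17 − 26²:  R² = (676 + 701) / 17 = 81
R = √81 = 9  ⇒  r_B = 9 − 8 = 1

rB=1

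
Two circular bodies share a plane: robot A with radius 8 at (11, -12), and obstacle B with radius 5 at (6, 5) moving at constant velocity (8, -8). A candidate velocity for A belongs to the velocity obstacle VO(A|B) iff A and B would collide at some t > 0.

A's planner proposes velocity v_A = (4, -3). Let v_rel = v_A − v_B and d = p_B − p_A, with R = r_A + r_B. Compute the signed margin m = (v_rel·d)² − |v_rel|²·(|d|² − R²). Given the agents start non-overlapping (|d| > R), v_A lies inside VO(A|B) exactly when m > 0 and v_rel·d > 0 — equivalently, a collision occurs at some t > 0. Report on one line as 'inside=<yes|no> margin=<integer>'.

d = (-5, 17),  |d|² = 314;  R = 8+5 = 13,  c = 314−13² = 145
v_rel = (-4, 5),  |v_rel|² = 41;  v_rel·d = (-4)·(-5) + (5)·(17) = 105
41·t² − 210·t + 145 = 0  ⇒  m = 105² − 41·145 = 5080
m = 5080 > 0,  v_rel·d = 105 > 0  ⇒  inside

inside=yes margin=5080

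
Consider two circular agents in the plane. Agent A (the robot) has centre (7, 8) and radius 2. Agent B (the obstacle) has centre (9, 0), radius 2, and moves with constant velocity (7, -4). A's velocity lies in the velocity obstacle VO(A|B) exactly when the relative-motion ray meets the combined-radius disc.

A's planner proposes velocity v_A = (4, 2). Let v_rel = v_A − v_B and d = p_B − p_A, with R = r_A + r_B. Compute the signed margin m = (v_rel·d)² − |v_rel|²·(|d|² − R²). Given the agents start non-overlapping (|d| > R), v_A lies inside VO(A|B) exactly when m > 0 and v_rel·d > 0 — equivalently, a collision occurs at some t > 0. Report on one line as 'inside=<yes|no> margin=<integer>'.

d = (2, -8),  |d|² = 68;  R = 2+2 = 4,  c = 68−4² = 52
v_rel = (-3, 6),  |v_rel|² = 45;  v_rel·d = (-3)·(2) + (6)·(-8) = -54
45·t² + 108·t + 52 = 0  ⇒  m = (-54)² − 45·52 = 576
m = 576 > 0,  v_rel·d = -54 < 0  ⇒  outside

inside=no margin=576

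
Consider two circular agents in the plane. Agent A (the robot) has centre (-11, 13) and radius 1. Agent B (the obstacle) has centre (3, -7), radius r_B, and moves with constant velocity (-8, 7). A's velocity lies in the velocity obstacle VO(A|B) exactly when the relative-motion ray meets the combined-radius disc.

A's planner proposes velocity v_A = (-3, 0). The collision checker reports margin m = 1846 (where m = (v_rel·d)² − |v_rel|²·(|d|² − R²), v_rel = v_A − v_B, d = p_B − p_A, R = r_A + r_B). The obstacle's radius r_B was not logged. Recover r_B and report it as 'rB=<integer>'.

m = 1846
d = (14, -20);  v_rel = (5, -7),  |v_rel|² = 74
v_rel×d = (5)·(-20) − (-7)·(14) = -2
since m = R²·74 − (-2)²:  R² = (4 + 1846) / 74 = 25
R = √25 = 5  ⇒  r_B = 5 − 1 = 4

rB=4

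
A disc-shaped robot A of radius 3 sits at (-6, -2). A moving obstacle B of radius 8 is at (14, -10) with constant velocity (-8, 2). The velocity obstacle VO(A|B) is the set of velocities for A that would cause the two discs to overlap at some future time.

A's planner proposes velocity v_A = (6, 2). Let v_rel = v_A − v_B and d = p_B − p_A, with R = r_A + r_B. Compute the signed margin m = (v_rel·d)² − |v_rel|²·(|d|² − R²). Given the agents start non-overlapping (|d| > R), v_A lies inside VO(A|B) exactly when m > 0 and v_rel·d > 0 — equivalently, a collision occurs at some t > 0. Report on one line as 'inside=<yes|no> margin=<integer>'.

d = (20, -8),  |d|² = 464;  R = 3+8 = 11,  c = 464−11² = 343
v_rel = (14, 0),  |v_rel|² = 196;  v_rel·d = (14)·(20) + (0)·(-8) = 280
196·t² − 560·t + 343 = 0  ⇒  m = 280² − 196·343 = 11172
m = 11172 > 0,  v_rel·d = 280 > 0  ⇒  inside

inside=yes margin=11172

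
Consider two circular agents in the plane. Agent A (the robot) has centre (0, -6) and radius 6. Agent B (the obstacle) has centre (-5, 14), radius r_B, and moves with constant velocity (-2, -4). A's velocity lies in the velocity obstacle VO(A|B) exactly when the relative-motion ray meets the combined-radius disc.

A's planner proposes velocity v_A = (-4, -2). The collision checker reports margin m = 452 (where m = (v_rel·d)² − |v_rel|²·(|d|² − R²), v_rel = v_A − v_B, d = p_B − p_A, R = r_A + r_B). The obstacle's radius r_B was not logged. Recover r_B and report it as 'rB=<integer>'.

m = 452
d = (-5, 20);  v_rel = (-2, 2),  |v_rel|² = 8
v_rel×d = (-2)·(20) − (2)·(-5) = -30
since m = R²·8 − (-30)²:  R² = (900 + 452) / 8 = 169
R = √169 = 13  ⇒  r_B = 13 − 6 = 7

rB=7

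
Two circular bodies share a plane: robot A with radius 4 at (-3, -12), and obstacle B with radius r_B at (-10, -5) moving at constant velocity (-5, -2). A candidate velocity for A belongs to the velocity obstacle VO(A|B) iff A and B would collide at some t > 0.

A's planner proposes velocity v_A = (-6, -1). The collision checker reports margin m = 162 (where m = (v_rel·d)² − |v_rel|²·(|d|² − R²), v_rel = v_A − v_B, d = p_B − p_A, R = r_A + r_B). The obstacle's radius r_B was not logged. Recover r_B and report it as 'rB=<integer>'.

m = 162
d = (-7, 7);  v_rel = (-1, 1),  |v_rel|² = 2
v_rel×d = (-1)·(7) − (1)·(-7) = 0
since m = R²·2 − 0²:  R² = (0 + 162) / 2 = 81
R = √81 = 9  ⇒  r_B = 9 − 4 = 5

rB=5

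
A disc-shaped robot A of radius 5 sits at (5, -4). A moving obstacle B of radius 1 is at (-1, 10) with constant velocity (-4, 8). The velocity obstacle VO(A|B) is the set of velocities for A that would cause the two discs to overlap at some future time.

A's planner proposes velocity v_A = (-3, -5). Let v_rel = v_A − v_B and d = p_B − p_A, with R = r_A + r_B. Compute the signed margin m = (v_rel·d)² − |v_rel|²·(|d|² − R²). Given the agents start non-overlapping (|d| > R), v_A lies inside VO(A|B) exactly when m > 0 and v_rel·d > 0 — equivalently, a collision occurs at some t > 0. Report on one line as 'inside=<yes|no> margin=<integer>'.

d = (-6, 14),  |d|² = 232;  R = 5+1 = 6,  c = 232−6² = 196
v_rel = (1, -13),  |v_rel|² = 170;  v_rel·d = (1)·(-6) + (-13)·(14) = -188
170·t² + 376·t + 196 = 0  ⇒  m = (-188)² − 170·196 = 2024
m = 2024 > 0,  v_rel·d = -188 < 0  ⇒  outside

inside=no margin=2024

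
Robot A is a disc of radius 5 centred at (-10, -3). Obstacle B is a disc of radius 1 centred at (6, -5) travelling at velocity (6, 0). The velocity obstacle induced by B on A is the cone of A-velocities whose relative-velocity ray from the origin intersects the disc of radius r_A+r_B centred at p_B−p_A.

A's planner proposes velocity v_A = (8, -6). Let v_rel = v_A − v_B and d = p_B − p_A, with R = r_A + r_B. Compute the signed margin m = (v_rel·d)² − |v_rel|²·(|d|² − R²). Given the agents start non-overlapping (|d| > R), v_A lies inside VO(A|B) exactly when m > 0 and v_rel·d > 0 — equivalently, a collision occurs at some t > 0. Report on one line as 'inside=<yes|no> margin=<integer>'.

d = (16, -2),  |d|² = 260;  R = 5+1 = 6,  c = 260−6² = 224
v_rel = (2, -6),  |v_rel|² = 40;  v_rel·d = (2)·(16) + (-6)·(-2) = 44
40·t² − 88·t + 224 = 0  ⇒  m = 44² − 40·224 = -7024
m = -7024 < 0,  v_rel·d = 44 > 0  ⇒  outside

inside=no margin=-7024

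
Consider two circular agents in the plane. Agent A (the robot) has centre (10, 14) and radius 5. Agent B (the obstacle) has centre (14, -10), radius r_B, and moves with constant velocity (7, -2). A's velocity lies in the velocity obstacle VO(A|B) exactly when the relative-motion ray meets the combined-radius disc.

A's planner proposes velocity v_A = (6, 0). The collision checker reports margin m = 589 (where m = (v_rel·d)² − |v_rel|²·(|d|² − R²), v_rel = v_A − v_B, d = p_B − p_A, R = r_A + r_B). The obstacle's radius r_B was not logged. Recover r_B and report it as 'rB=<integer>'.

m = 589
d = (4, -24);  v_rel = (-1, 2),  |v_rel|² = 5
v_rel×d = (-1)·(-24) − (2)·(4) = 16
since m = R²·5 − 16²:  R² = (256 + 589) / 5 = 169
R = √169 = 13  ⇒  r_B = 13 − 5 = 8

rB=8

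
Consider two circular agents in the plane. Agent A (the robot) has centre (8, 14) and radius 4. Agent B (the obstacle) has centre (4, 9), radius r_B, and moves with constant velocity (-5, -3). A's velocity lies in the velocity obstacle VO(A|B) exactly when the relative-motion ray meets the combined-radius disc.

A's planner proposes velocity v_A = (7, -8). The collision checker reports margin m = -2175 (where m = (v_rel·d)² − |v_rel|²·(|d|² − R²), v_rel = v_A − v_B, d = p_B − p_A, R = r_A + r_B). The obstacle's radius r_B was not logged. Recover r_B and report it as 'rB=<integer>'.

m = -2175
d = (-4, -5);  v_rel = (12, -5),  |v_rel|² = 169
v_rel×d = (12)·(-5) − (-5)·(-4) = -80
since m = R²·169 − (-80)²:  R² = (6400 + -2175) / 169 = 25
R = √25 = 5  ⇒  r_B = 5 − 4 = 1

rB=1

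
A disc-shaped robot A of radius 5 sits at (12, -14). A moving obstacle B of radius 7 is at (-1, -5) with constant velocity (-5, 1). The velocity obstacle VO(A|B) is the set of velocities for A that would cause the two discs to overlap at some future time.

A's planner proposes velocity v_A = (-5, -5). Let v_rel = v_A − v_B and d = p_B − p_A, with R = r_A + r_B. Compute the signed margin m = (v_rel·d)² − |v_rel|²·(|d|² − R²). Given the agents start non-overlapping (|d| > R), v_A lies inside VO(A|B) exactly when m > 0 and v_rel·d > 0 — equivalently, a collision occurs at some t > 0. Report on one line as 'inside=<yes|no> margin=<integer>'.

d = (-13, 9),  |d|² = 250;  R = 5+7 = 12,  c = 250−12² = 106
v_rel = (0, -6),  |v_rel|² = 36;  v_rel·d = (0)·(-13) + (-6)·(9) = -54
36·t² + 108·t + 106 = 0  ⇒  m = (-54)² − 36·106 = -900
m = -900 < 0,  v_rel·d = -54 < 0  ⇒  outside

inside=no margin=-900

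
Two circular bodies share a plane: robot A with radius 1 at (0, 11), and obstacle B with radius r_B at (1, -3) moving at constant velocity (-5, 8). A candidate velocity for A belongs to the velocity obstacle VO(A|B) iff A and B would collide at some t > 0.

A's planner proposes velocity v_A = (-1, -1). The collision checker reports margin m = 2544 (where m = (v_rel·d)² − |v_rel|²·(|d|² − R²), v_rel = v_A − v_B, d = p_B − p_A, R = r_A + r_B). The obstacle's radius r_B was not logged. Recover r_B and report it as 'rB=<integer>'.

m = 2544
d = (1, -14);  v_rel = (4, -9),  |v_rel|² = 97
v_rel×d = (4)·(-14) − (-9)·(1) = -47
since m = R²·97 − (-47)²:  R² = (2209 + 2544) / 97 = 49
R = √49 = 7  ⇒  r_B = 7 − 1 = 6

rB=6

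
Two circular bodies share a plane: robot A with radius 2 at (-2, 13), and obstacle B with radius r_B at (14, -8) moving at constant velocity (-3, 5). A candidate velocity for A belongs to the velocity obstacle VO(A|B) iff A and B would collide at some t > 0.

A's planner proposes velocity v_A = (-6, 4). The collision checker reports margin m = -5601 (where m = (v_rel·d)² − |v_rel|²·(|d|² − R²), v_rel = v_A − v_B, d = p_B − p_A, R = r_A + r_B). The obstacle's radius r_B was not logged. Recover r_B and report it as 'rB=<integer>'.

m = -5601
d = (16, -21);  v_rel = (-3, -1),  |v_rel|² = 10
v_rel×d = (-3)·(-21) − (-1)·(16) = 79
since m = R²·10 − 79²:  R² = (6241 + -5601) / 10 = 64
R = √64 = 8  ⇒  r_B = 8 − 2 = 6

rB=6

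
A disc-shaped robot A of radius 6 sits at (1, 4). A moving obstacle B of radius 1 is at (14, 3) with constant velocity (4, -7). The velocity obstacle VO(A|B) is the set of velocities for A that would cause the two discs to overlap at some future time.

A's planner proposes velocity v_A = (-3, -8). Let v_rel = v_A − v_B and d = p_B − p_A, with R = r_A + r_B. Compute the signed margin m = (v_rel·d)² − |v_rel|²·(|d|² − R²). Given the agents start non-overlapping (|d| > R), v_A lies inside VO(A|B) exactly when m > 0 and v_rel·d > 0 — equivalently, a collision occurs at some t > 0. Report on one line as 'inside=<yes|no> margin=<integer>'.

d = (13, -1),  |d|² = 170;  R = 6+1 = 7,  c = 170−7² = 121
v_rel = (-7, -1),  |v_rel|² = 50;  v_rel·d = (-7)·(13) + (-1)·(-1) = -90
50·t² + 180·t + 121 = 0  ⇒  m = (-90)² − 50·121 = 2050
m = 2050 > 0,  v_rel·d = -90 < 0  ⇒  outside

inside=no margin=2050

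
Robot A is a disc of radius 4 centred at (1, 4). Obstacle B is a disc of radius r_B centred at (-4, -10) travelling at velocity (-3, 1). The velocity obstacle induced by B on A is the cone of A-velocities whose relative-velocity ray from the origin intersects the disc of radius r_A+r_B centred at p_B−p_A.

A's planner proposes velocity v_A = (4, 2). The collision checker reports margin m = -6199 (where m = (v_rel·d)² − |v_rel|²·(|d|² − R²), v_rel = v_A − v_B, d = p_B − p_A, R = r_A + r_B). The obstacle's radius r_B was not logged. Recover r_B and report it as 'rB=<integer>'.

m = -6199
d = (-5, -14);  v_rel = (7, 1),  |v_rel|² = 50
v_rel×d = (7)·(-14) − (1)·(-5) = -93
since m = R²·50 − (-93)²:  R² = (8649 + -6199) / 50 = 49
R = √49 = 7  ⇒  r_B = 7 − 4 = 3

rB=3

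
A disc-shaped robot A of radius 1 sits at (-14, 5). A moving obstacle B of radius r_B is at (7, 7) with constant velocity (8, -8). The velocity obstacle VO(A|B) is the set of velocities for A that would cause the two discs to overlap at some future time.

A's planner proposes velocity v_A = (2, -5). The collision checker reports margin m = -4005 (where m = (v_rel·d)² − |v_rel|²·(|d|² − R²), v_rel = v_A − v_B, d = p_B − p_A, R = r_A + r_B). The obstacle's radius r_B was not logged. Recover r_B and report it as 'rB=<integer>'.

m = -4005
d = (21, 2);  v_rel = (-6, 3),  |v_rel|² = 45
v_rel×d = (-6)·(2) − (3)·(21) = -75
since m = R²·45 − (-75)²:  R² = (5625 + -4005) / 45 = 36
R = √36 = 6  ⇒  r_B = 6 − 1 = 5

rB=5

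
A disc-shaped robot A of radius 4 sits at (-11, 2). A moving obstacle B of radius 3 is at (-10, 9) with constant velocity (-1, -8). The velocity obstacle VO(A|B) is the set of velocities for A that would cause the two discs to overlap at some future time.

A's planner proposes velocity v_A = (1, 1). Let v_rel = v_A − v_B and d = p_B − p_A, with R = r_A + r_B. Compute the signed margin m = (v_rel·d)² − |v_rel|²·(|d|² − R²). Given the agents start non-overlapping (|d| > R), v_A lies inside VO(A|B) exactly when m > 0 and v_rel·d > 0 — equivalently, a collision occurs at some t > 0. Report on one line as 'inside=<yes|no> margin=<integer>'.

d = (1, 7),  |d|² = 50;  R = 4+3 = 7,  c = 50−7² = 1
v_rel = (2, 9),  |v_rel|² = 85;  v_rel·d = (2)·(1) + (9)·(7) = 65
85·t² − 130·t + 1 = 0  ⇒  m = 65² − 85·1 = 4140
m = 4140 > 0,  v_rel·d = 65 > 0  ⇒  inside

inside=yes margin=4140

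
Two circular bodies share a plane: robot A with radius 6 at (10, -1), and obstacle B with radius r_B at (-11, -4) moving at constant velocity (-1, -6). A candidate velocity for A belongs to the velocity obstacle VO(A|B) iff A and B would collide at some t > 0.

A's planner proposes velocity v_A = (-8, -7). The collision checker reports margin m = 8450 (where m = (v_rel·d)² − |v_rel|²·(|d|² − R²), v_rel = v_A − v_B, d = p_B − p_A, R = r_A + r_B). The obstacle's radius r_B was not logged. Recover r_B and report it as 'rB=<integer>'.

m = 8450
d = (-21, -3);  v_rel = (-7, -1),  |v_rel|² = 50
v_rel×d = (-7)·(-3) − (-1)·(-21) = 0
since m = R²·50 − 0²:  R² = (0 + 8450) / 50 = 169
R = √169 = 13  ⇒  r_B = 13 − 6 = 7

rB=7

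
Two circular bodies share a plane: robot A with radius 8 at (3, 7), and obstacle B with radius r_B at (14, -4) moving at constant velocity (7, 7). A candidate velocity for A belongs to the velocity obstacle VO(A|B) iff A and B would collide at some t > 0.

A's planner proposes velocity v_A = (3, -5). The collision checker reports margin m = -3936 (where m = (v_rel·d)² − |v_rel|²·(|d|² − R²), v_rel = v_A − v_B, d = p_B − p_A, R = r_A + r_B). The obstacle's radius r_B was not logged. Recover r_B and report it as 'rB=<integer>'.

m = -3936
d = (11, -11);  v_rel = (-4, -12),  |v_rel|² = 160
v_rel×d = (-4)·(-11) − (-12)·(11) = 176
since m = R²·160 − 176²:  R² = (30976 + -3936) / 160 = 169
R = √169 = 13  ⇒  r_B = 13 − 8 = 5

rB=5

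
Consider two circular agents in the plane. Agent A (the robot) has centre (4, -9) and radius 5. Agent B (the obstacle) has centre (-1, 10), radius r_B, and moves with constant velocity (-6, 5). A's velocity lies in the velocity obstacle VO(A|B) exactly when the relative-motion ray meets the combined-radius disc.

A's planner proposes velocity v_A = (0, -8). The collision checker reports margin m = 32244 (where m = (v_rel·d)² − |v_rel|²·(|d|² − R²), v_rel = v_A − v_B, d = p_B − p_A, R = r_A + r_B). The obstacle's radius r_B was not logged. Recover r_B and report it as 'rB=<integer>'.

m = 32244
d = (-5, 19);  v_rel = (6, -13),  |v_rel|² = 205
v_rel×d = (6)·(19) − (-13)·(-5) = 49
since m = R²·205 − 49²:  R² = (2401 + 32244) / 205 = 169
R = √169 = 13  ⇒  r_B = 13 − 5 = 8

rB=8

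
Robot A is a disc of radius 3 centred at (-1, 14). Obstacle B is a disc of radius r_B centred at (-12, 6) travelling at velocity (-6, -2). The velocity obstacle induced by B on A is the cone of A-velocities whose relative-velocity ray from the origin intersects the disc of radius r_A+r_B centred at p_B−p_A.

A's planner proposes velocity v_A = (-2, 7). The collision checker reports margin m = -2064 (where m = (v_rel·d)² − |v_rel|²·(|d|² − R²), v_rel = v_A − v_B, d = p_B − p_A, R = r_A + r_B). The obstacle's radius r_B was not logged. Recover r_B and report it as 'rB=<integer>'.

m = -2064
d = (-11, -8);  v_rel = (4, 9),  |v_rel|² = 97
v_rel×d = (4)·(-8) − (9)·(-11) = 67
since m = R²·97 − 67²:  R² = (4489 + -2064) / 97 = 25
R = √25 = 5  ⇒  r_B = 5 − 3 = 2

rB=2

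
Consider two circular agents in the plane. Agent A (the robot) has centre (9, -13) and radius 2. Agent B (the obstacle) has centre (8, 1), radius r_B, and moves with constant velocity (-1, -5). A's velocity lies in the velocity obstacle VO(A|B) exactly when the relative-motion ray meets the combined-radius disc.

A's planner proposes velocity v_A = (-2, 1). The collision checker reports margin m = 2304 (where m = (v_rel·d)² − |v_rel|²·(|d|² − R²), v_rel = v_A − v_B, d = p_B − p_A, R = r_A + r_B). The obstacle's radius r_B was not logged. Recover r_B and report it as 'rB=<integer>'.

m = 2304
d = (-1, 14);  v_rel = (-1, 6),  |v_rel|² = 37
v_rel×d = (-1)·(14) − (6)·(-1) = -8
since m = R²·37 − (-8)²:  R² = (64 + 2304) / 37 = 64
R = √64 = 8  ⇒  r_B = 8 − 2 = 6

rB=6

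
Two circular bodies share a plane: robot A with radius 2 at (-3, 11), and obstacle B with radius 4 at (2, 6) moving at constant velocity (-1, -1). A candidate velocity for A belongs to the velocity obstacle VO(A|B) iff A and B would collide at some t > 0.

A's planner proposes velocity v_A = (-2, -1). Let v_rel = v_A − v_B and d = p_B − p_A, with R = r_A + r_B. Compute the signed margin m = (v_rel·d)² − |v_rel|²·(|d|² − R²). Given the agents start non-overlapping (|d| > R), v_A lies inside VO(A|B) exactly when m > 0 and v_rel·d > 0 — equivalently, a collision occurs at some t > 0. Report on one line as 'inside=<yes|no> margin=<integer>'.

d = (5, -5),  |d|² = 50;  R = 2+4 = 6,  c = 50−6² = 14
v_rel = (-1, 0),  |v_rel|² = 1;  v_rel·d = (-1)·(5) + (0)·(-5) = -5
1·t² + 10·t + 14 = 0  ⇒  m = (-5)² − 1·14 = 11
m = 11 > 0,  v_rel·d = -5 < 0  ⇒  outside

inside=no margin=11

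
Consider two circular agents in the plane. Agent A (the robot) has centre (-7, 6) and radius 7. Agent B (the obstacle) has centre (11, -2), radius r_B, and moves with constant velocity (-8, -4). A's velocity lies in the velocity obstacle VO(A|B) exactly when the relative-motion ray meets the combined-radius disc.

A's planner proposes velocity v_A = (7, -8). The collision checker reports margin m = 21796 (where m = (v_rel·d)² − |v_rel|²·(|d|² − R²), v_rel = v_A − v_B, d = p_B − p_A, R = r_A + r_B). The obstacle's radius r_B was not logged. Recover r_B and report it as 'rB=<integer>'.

m = 21796
d = (18, -8);  v_rel = (15, -4),  |v_rel|² = 241
v_rel×d = (15)·(-8) − (-4)·(18) = -48
since m = R²·241 − (-48)²:  R² = (2304 + 21796) / 241 = 100
R = √100 = 10  ⇒  r_B = 10 − 7 = 3

rB=3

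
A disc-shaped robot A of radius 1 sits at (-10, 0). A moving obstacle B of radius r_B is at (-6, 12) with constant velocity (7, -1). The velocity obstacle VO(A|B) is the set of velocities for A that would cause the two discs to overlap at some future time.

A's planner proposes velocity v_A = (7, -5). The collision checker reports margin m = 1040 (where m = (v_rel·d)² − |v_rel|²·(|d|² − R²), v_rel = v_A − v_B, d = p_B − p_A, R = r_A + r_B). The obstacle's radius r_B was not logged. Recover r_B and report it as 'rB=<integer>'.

m = 1040
d = (4, 12);  v_rel = (0, -4),  |v_rel|² = 16
v_rel×d = (0)·(12) − (-4)·(4) = 16
since m = R²·16 − 16²:  R² = (256 + 1040) / 16 = 81
R = √81 = 9  ⇒  r_B = 9 − 1 = 8

rB=8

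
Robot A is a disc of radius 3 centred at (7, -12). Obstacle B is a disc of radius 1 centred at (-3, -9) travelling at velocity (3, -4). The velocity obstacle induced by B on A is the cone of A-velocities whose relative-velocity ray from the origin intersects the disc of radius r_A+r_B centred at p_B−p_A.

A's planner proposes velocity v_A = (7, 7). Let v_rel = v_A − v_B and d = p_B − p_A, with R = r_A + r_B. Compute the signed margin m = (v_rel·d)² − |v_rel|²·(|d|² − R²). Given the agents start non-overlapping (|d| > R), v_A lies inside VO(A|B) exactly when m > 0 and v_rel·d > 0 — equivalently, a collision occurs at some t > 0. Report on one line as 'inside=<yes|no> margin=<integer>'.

d = (-10, 3),  |d|² = 109;  R = 3+1 = 4,  c = 109−4² = 93
v_rel = (4, 11),  |v_rel|² = 137;  v_rel·d = (4)·(-10) + (11)·(3) = -7
137·t² + 14·t + 93 = 0  ⇒  m = (-7)² − 137·93 = -12692
m = -12692 < 0,  v_rel·d = -7 < 0  ⇒  outside

inside=no margin=-12692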